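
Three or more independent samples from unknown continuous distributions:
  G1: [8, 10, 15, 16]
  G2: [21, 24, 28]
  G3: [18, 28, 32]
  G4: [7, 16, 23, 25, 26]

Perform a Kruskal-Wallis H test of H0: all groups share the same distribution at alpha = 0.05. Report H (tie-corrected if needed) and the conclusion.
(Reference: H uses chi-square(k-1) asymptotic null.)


Step 1: Combine all N = 15 observations and assign midranks.
sorted (value, group, rank): (7,G4,1), (8,G1,2), (10,G1,3), (15,G1,4), (16,G1,5.5), (16,G4,5.5), (18,G3,7), (21,G2,8), (23,G4,9), (24,G2,10), (25,G4,11), (26,G4,12), (28,G2,13.5), (28,G3,13.5), (32,G3,15)
Step 2: Sum ranks within each group.
R_1 = 14.5 (n_1 = 4)
R_2 = 31.5 (n_2 = 3)
R_3 = 35.5 (n_3 = 3)
R_4 = 38.5 (n_4 = 5)
Step 3: H = 12/(N(N+1)) * sum(R_i^2/n_i) - 3(N+1)
     = 12/(15*16) * (14.5^2/4 + 31.5^2/3 + 35.5^2/3 + 38.5^2/5) - 3*16
     = 0.050000 * 1099.85 - 48
     = 6.992292.
Step 4: Ties present; correction factor C = 1 - 12/(15^3 - 15) = 0.996429. Corrected H = 6.992292 / 0.996429 = 7.017354.
Step 5: Under H0, H ~ chi^2(3); p-value = 0.071347.
Step 6: alpha = 0.05. fail to reject H0.

H = 7.0174, df = 3, p = 0.071347, fail to reject H0.


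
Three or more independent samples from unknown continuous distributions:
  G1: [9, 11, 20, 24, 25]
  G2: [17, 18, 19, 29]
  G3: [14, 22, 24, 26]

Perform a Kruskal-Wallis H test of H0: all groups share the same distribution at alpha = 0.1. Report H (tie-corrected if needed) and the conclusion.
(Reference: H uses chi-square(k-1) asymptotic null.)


Step 1: Combine all N = 13 observations and assign midranks.
sorted (value, group, rank): (9,G1,1), (11,G1,2), (14,G3,3), (17,G2,4), (18,G2,5), (19,G2,6), (20,G1,7), (22,G3,8), (24,G1,9.5), (24,G3,9.5), (25,G1,11), (26,G3,12), (29,G2,13)
Step 2: Sum ranks within each group.
R_1 = 30.5 (n_1 = 5)
R_2 = 28 (n_2 = 4)
R_3 = 32.5 (n_3 = 4)
Step 3: H = 12/(N(N+1)) * sum(R_i^2/n_i) - 3(N+1)
     = 12/(13*14) * (30.5^2/5 + 28^2/4 + 32.5^2/4) - 3*14
     = 0.065934 * 646.112 - 42
     = 0.600824.
Step 4: Ties present; correction factor C = 1 - 6/(13^3 - 13) = 0.997253. Corrected H = 0.600824 / 0.997253 = 0.602479.
Step 5: Under H0, H ~ chi^2(2); p-value = 0.739900.
Step 6: alpha = 0.1. fail to reject H0.

H = 0.6025, df = 2, p = 0.739900, fail to reject H0.


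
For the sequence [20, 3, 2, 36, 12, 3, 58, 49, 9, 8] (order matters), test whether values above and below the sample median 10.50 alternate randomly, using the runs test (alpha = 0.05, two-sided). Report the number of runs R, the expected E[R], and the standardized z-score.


Step 1: Compute median = 10.50; label A = above, B = below.
Labels in order: ABBAABAABB  (n_A = 5, n_B = 5)
Step 2: Count runs R = 6.
Step 3: Under H0 (random ordering), E[R] = 2*n_A*n_B/(n_A+n_B) + 1 = 2*5*5/10 + 1 = 6.0000.
        Var[R] = 2*n_A*n_B*(2*n_A*n_B - n_A - n_B) / ((n_A+n_B)^2 * (n_A+n_B-1)) = 2000/900 = 2.2222.
        SD[R] = 1.4907.
Step 4: R = E[R], so z = 0 with no continuity correction.
Step 5: Two-sided p-value via normal approximation = 2*(1 - Phi(|z|)) = 1.000000.
Step 6: alpha = 0.05. fail to reject H0.

R = 6, z = 0.0000, p = 1.000000, fail to reject H0.


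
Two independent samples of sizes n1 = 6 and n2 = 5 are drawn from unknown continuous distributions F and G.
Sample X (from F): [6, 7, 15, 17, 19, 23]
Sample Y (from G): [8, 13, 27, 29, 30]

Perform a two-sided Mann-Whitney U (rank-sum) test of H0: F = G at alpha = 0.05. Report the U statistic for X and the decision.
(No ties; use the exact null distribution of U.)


Step 1: Combine and sort all 11 observations; assign midranks.
sorted (value, group): (6,X), (7,X), (8,Y), (13,Y), (15,X), (17,X), (19,X), (23,X), (27,Y), (29,Y), (30,Y)
ranks: 6->1, 7->2, 8->3, 13->4, 15->5, 17->6, 19->7, 23->8, 27->9, 29->10, 30->11
Step 2: Rank sum for X: R1 = 1 + 2 + 5 + 6 + 7 + 8 = 29.
Step 3: U_X = R1 - n1(n1+1)/2 = 29 - 6*7/2 = 29 - 21 = 8.
       U_Y = n1*n2 - U_X = 30 - 8 = 22.
Step 4: No ties, so the exact null distribution of U (based on enumerating the C(11,6) = 462 equally likely rank assignments) gives the two-sided p-value.
Step 5: p-value = 0.246753; compare to alpha = 0.05. fail to reject H0.

U_X = 8, p = 0.246753, fail to reject H0 at alpha = 0.05.


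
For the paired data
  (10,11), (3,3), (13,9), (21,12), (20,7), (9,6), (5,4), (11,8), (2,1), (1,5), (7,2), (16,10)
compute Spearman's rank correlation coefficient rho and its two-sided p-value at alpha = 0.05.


Step 1: Rank x and y separately (midranks; no ties here).
rank(x): 10->7, 3->3, 13->9, 21->12, 20->11, 9->6, 5->4, 11->8, 2->2, 1->1, 7->5, 16->10
rank(y): 11->11, 3->3, 9->9, 12->12, 7->7, 6->6, 4->4, 8->8, 1->1, 5->5, 2->2, 10->10
Step 2: d_i = R_x(i) - R_y(i); compute d_i^2.
  (7-11)^2=16, (3-3)^2=0, (9-9)^2=0, (12-12)^2=0, (11-7)^2=16, (6-6)^2=0, (4-4)^2=0, (8-8)^2=0, (2-1)^2=1, (1-5)^2=16, (5-2)^2=9, (10-10)^2=0
sum(d^2) = 58.
Step 3: rho = 1 - 6*58 / (12*(12^2 - 1)) = 1 - 348/1716 = 0.797203.
Step 4: Under H0, t = rho * sqrt((n-2)/(1-rho^2)) = 4.1758 ~ t(10).
Step 5: Two-sided p-value from the t-distribution with 10 df = 0.001900.
Step 6: alpha = 0.05. reject H0.

rho = 0.7972, p = 0.001900, reject H0 at alpha = 0.05.


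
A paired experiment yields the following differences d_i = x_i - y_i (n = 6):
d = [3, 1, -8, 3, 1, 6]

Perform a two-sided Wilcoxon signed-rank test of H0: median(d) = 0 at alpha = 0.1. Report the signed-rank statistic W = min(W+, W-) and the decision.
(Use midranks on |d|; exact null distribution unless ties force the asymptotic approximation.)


Step 1: Drop any zero differences (none here) and take |d_i|.
|d| = [3, 1, 8, 3, 1, 6]
Step 2: Midrank |d_i| (ties get averaged ranks).
ranks: |3|->3.5, |1|->1.5, |8|->6, |3|->3.5, |1|->1.5, |6|->5
Step 3: Attach original signs; sum ranks with positive sign and with negative sign.
W+ = 3.5 + 1.5 + 3.5 + 1.5 + 5 = 15
W- = 6 = 6
(Check: W+ + W- = 21 should equal n(n+1)/2 = 21.)
Step 4: Test statistic W = min(W+, W-) = 6.
Step 5: Ties in |d|, so use the tie-corrected normal approximation.
        E[W] = n(n+1)/4 = 6*7/4 = 10.5.
        Tie groups: |d|=1 (t=2), |d|=3 (t=2); sum(t^3 - t) = 12.
        Var[W] = n(n+1)(2n+1)/24 - sum(t^3-t)/48 = 546/24 - 12/48 = 22.5.
        z = (W - E[W]) / sqrt(Var[W]) = (6 - 10.5) / 4.7434 = -0.9487.
        Two-sided p = 2*Phi(z) = 0.342782.
Step 6: alpha = 0.1. fail to reject H0.

W+ = 15, W- = 6, W = min = 6, p = 0.342782, fail to reject H0.


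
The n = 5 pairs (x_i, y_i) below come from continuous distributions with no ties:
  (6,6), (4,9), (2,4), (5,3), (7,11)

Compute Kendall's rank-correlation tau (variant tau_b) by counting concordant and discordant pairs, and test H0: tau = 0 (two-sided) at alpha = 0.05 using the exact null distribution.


Step 1: Enumerate the 10 unordered pairs (i,j) with i<j and classify each by sign(x_j-x_i) * sign(y_j-y_i).
  (1,2):dx=-2,dy=+3->D; (1,3):dx=-4,dy=-2->C; (1,4):dx=-1,dy=-3->C; (1,5):dx=+1,dy=+5->C
  (2,3):dx=-2,dy=-5->C; (2,4):dx=+1,dy=-6->D; (2,5):dx=+3,dy=+2->C; (3,4):dx=+3,dy=-1->D
  (3,5):dx=+5,dy=+7->C; (4,5):dx=+2,dy=+8->C
Step 2: C = 7, D = 3, total pairs = 10.
Step 3: tau = (C - D)/(n(n-1)/2) = (7 - 3)/10 = 0.400000.
Step 4: Exact two-sided p-value (enumerate n! = 120 permutations of y under H0): p = 0.483333.
Step 5: alpha = 0.05. fail to reject H0.

tau_b = 0.4000 (C=7, D=3), p = 0.483333, fail to reject H0.


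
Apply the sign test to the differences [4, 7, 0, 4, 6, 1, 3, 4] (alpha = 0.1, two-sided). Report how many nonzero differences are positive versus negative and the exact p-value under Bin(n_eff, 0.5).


Step 1: Discard zero differences. Original n = 8; n_eff = number of nonzero differences = 7.
Nonzero differences (with sign): +4, +7, +4, +6, +1, +3, +4
Step 2: Count signs: positive = 7, negative = 0.
Step 3: Under H0: P(positive) = 0.5, so the number of positives S ~ Bin(7, 0.5).
Step 4: Two-sided exact p-value = sum of Bin(7,0.5) probabilities at or below the observed probability = 0.015625.
Step 5: alpha = 0.1. reject H0.

n_eff = 7, pos = 7, neg = 0, p = 0.015625, reject H0.


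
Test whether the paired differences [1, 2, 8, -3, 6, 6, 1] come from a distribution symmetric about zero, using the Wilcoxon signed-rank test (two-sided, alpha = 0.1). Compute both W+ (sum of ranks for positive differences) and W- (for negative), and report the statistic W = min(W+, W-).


Step 1: Drop any zero differences (none here) and take |d_i|.
|d| = [1, 2, 8, 3, 6, 6, 1]
Step 2: Midrank |d_i| (ties get averaged ranks).
ranks: |1|->1.5, |2|->3, |8|->7, |3|->4, |6|->5.5, |6|->5.5, |1|->1.5
Step 3: Attach original signs; sum ranks with positive sign and with negative sign.
W+ = 1.5 + 3 + 7 + 5.5 + 5.5 + 1.5 = 24
W- = 4 = 4
(Check: W+ + W- = 28 should equal n(n+1)/2 = 28.)
Step 4: Test statistic W = min(W+, W-) = 4.
Step 5: Ties in |d|, so use the tie-corrected normal approximation.
        E[W] = n(n+1)/4 = 7*8/4 = 14.
        Tie groups: |d|=1 (t=2), |d|=6 (t=2); sum(t^3 - t) = 12.
        Var[W] = n(n+1)(2n+1)/24 - sum(t^3-t)/48 = 840/24 - 12/48 = 34.75.
        z = (W - E[W]) / sqrt(Var[W]) = (4 - 14) / 5.8949 = -1.6964.
        Two-sided p = 2*Phi(z) = 0.089814.
Step 6: alpha = 0.1. reject H0.

W+ = 24, W- = 4, W = min = 4, p = 0.089814, reject H0.


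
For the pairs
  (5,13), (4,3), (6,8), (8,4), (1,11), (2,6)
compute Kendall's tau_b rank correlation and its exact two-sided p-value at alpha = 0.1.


Step 1: Enumerate the 15 unordered pairs (i,j) with i<j and classify each by sign(x_j-x_i) * sign(y_j-y_i).
  (1,2):dx=-1,dy=-10->C; (1,3):dx=+1,dy=-5->D; (1,4):dx=+3,dy=-9->D; (1,5):dx=-4,dy=-2->C
  (1,6):dx=-3,dy=-7->C; (2,3):dx=+2,dy=+5->C; (2,4):dx=+4,dy=+1->C; (2,5):dx=-3,dy=+8->D
  (2,6):dx=-2,dy=+3->D; (3,4):dx=+2,dy=-4->D; (3,5):dx=-5,dy=+3->D; (3,6):dx=-4,dy=-2->C
  (4,5):dx=-7,dy=+7->D; (4,6):dx=-6,dy=+2->D; (5,6):dx=+1,dy=-5->D
Step 2: C = 6, D = 9, total pairs = 15.
Step 3: tau = (C - D)/(n(n-1)/2) = (6 - 9)/15 = -0.200000.
Step 4: Exact two-sided p-value (enumerate n! = 720 permutations of y under H0): p = 0.719444.
Step 5: alpha = 0.1. fail to reject H0.

tau_b = -0.2000 (C=6, D=9), p = 0.719444, fail to reject H0.


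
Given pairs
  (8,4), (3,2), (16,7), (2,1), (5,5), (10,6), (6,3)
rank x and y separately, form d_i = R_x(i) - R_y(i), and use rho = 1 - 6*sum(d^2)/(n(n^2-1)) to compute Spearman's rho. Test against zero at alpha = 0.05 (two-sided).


Step 1: Rank x and y separately (midranks; no ties here).
rank(x): 8->5, 3->2, 16->7, 2->1, 5->3, 10->6, 6->4
rank(y): 4->4, 2->2, 7->7, 1->1, 5->5, 6->6, 3->3
Step 2: d_i = R_x(i) - R_y(i); compute d_i^2.
  (5-4)^2=1, (2-2)^2=0, (7-7)^2=0, (1-1)^2=0, (3-5)^2=4, (6-6)^2=0, (4-3)^2=1
sum(d^2) = 6.
Step 3: rho = 1 - 6*6 / (7*(7^2 - 1)) = 1 - 36/336 = 0.892857.
Step 4: Under H0, t = rho * sqrt((n-2)/(1-rho^2)) = 4.4333 ~ t(5).
Step 5: Two-sided p-value from the t-distribution with 5 df = 0.006807.
Step 6: alpha = 0.05. reject H0.

rho = 0.8929, p = 0.006807, reject H0 at alpha = 0.05.


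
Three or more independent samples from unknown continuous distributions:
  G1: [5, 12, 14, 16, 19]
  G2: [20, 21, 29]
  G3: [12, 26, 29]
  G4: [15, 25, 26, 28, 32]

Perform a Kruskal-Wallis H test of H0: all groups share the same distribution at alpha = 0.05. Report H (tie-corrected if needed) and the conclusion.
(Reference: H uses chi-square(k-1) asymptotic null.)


Step 1: Combine all N = 16 observations and assign midranks.
sorted (value, group, rank): (5,G1,1), (12,G1,2.5), (12,G3,2.5), (14,G1,4), (15,G4,5), (16,G1,6), (19,G1,7), (20,G2,8), (21,G2,9), (25,G4,10), (26,G3,11.5), (26,G4,11.5), (28,G4,13), (29,G2,14.5), (29,G3,14.5), (32,G4,16)
Step 2: Sum ranks within each group.
R_1 = 20.5 (n_1 = 5)
R_2 = 31.5 (n_2 = 3)
R_3 = 28.5 (n_3 = 3)
R_4 = 55.5 (n_4 = 5)
Step 3: H = 12/(N(N+1)) * sum(R_i^2/n_i) - 3(N+1)
     = 12/(16*17) * (20.5^2/5 + 31.5^2/3 + 28.5^2/3 + 55.5^2/5) - 3*17
     = 0.044118 * 1301.6 - 51
     = 6.423529.
Step 4: Ties present; correction factor C = 1 - 18/(16^3 - 16) = 0.995588. Corrected H = 6.423529 / 0.995588 = 6.451994.
Step 5: Under H0, H ~ chi^2(3); p-value = 0.091575.
Step 6: alpha = 0.05. fail to reject H0.

H = 6.4520, df = 3, p = 0.091575, fail to reject H0.


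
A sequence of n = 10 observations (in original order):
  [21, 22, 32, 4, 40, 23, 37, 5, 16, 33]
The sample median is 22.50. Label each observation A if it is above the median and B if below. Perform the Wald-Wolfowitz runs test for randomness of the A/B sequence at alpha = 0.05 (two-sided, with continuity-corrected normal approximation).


Step 1: Compute median = 22.50; label A = above, B = below.
Labels in order: BBABAAABBA  (n_A = 5, n_B = 5)
Step 2: Count runs R = 6.
Step 3: Under H0 (random ordering), E[R] = 2*n_A*n_B/(n_A+n_B) + 1 = 2*5*5/10 + 1 = 6.0000.
        Var[R] = 2*n_A*n_B*(2*n_A*n_B - n_A - n_B) / ((n_A+n_B)^2 * (n_A+n_B-1)) = 2000/900 = 2.2222.
        SD[R] = 1.4907.
Step 4: R = E[R], so z = 0 with no continuity correction.
Step 5: Two-sided p-value via normal approximation = 2*(1 - Phi(|z|)) = 1.000000.
Step 6: alpha = 0.05. fail to reject H0.

R = 6, z = 0.0000, p = 1.000000, fail to reject H0.


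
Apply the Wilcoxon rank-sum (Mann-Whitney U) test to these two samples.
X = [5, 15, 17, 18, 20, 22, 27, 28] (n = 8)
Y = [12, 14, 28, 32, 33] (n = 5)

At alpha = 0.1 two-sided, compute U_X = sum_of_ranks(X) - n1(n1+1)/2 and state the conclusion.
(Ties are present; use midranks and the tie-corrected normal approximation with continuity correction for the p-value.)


Step 1: Combine and sort all 13 observations; assign midranks.
sorted (value, group): (5,X), (12,Y), (14,Y), (15,X), (17,X), (18,X), (20,X), (22,X), (27,X), (28,X), (28,Y), (32,Y), (33,Y)
ranks: 5->1, 12->2, 14->3, 15->4, 17->5, 18->6, 20->7, 22->8, 27->9, 28->10.5, 28->10.5, 32->12, 33->13
Step 2: Rank sum for X: R1 = 1 + 4 + 5 + 6 + 7 + 8 + 9 + 10.5 = 50.5.
Step 3: U_X = R1 - n1(n1+1)/2 = 50.5 - 8*9/2 = 50.5 - 36 = 14.5.
       U_Y = n1*n2 - U_X = 40 - 14.5 = 25.5.
Step 4: Ties are present, so use the tie-corrected normal approximation (with continuity correction) for the p-value.
Step 5: p-value = 0.463600; compare to alpha = 0.1. fail to reject H0.

U_X = 14.5, p = 0.463600, fail to reject H0 at alpha = 0.1.


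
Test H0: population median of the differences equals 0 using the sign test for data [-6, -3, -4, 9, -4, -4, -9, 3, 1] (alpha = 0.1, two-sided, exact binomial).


Step 1: Discard zero differences. Original n = 9; n_eff = number of nonzero differences = 9.
Nonzero differences (with sign): -6, -3, -4, +9, -4, -4, -9, +3, +1
Step 2: Count signs: positive = 3, negative = 6.
Step 3: Under H0: P(positive) = 0.5, so the number of positives S ~ Bin(9, 0.5).
Step 4: Two-sided exact p-value = sum of Bin(9,0.5) probabilities at or below the observed probability = 0.507812.
Step 5: alpha = 0.1. fail to reject H0.

n_eff = 9, pos = 3, neg = 6, p = 0.507812, fail to reject H0.


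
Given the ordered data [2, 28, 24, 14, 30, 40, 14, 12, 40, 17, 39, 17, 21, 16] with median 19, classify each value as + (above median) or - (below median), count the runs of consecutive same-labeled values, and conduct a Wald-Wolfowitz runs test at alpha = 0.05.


Step 1: Compute median = 19; label A = above, B = below.
Labels in order: BAABAABBABABAB  (n_A = 7, n_B = 7)
Step 2: Count runs R = 11.
Step 3: Under H0 (random ordering), E[R] = 2*n_A*n_B/(n_A+n_B) + 1 = 2*7*7/14 + 1 = 8.0000.
        Var[R] = 2*n_A*n_B*(2*n_A*n_B - n_A - n_B) / ((n_A+n_B)^2 * (n_A+n_B-1)) = 8232/2548 = 3.2308.
        SD[R] = 1.7974.
Step 4: Continuity-corrected z = (R - 0.5 - E[R]) / SD[R] = (11 - 0.5 - 8.0000) / 1.7974 = 1.3909.
Step 5: Two-sided p-value via normal approximation = 2*(1 - Phi(|z|)) = 0.164264.
Step 6: alpha = 0.05. fail to reject H0.

R = 11, z = 1.3909, p = 0.164264, fail to reject H0.


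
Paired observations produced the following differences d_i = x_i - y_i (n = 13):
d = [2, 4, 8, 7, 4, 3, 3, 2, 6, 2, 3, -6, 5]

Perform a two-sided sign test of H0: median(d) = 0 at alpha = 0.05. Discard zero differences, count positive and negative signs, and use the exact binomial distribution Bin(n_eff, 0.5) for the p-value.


Step 1: Discard zero differences. Original n = 13; n_eff = number of nonzero differences = 13.
Nonzero differences (with sign): +2, +4, +8, +7, +4, +3, +3, +2, +6, +2, +3, -6, +5
Step 2: Count signs: positive = 12, negative = 1.
Step 3: Under H0: P(positive) = 0.5, so the number of positives S ~ Bin(13, 0.5).
Step 4: Two-sided exact p-value = sum of Bin(13,0.5) probabilities at or below the observed probability = 0.003418.
Step 5: alpha = 0.05. reject H0.

n_eff = 13, pos = 12, neg = 1, p = 0.003418, reject H0.


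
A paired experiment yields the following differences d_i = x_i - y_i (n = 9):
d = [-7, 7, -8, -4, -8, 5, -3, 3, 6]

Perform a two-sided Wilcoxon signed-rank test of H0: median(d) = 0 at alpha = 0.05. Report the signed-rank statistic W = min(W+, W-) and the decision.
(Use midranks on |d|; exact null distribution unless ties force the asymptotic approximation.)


Step 1: Drop any zero differences (none here) and take |d_i|.
|d| = [7, 7, 8, 4, 8, 5, 3, 3, 6]
Step 2: Midrank |d_i| (ties get averaged ranks).
ranks: |7|->6.5, |7|->6.5, |8|->8.5, |4|->3, |8|->8.5, |5|->4, |3|->1.5, |3|->1.5, |6|->5
Step 3: Attach original signs; sum ranks with positive sign and with negative sign.
W+ = 6.5 + 4 + 1.5 + 5 = 17
W- = 6.5 + 8.5 + 3 + 8.5 + 1.5 = 28
(Check: W+ + W- = 45 should equal n(n+1)/2 = 45.)
Step 4: Test statistic W = min(W+, W-) = 17.
Step 5: Ties in |d|, so use the tie-corrected normal approximation.
        E[W] = n(n+1)/4 = 9*10/4 = 22.5.
        Tie groups: |d|=3 (t=2), |d|=7 (t=2), |d|=8 (t=2); sum(t^3 - t) = 18.
        Var[W] = n(n+1)(2n+1)/24 - sum(t^3-t)/48 = 1710/24 - 18/48 = 70.875.
        z = (W - E[W]) / sqrt(Var[W]) = (17 - 22.5) / 8.4187 = -0.6533.
        Two-sided p = 2*Phi(z) = 0.513560.
Step 6: alpha = 0.05. fail to reject H0.

W+ = 17, W- = 28, W = min = 17, p = 0.513560, fail to reject H0.


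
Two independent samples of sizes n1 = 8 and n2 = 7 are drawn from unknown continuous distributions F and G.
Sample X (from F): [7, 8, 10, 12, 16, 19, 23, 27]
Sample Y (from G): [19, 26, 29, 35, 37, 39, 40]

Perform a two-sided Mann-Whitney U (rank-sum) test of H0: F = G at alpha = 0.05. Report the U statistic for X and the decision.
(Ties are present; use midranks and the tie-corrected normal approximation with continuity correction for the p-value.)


Step 1: Combine and sort all 15 observations; assign midranks.
sorted (value, group): (7,X), (8,X), (10,X), (12,X), (16,X), (19,X), (19,Y), (23,X), (26,Y), (27,X), (29,Y), (35,Y), (37,Y), (39,Y), (40,Y)
ranks: 7->1, 8->2, 10->3, 12->4, 16->5, 19->6.5, 19->6.5, 23->8, 26->9, 27->10, 29->11, 35->12, 37->13, 39->14, 40->15
Step 2: Rank sum for X: R1 = 1 + 2 + 3 + 4 + 5 + 6.5 + 8 + 10 = 39.5.
Step 3: U_X = R1 - n1(n1+1)/2 = 39.5 - 8*9/2 = 39.5 - 36 = 3.5.
       U_Y = n1*n2 - U_X = 56 - 3.5 = 52.5.
Step 4: Ties are present, so use the tie-corrected normal approximation (with continuity correction) for the p-value.
Step 5: p-value = 0.005437; compare to alpha = 0.05. reject H0.

U_X = 3.5, p = 0.005437, reject H0 at alpha = 0.05.


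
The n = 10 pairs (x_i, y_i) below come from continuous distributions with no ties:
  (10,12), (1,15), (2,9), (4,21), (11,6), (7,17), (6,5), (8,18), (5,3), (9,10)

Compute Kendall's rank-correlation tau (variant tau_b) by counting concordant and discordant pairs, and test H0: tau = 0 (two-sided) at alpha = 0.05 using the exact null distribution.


Step 1: Enumerate the 45 unordered pairs (i,j) with i<j and classify each by sign(x_j-x_i) * sign(y_j-y_i).
  (1,2):dx=-9,dy=+3->D; (1,3):dx=-8,dy=-3->C; (1,4):dx=-6,dy=+9->D; (1,5):dx=+1,dy=-6->D
  (1,6):dx=-3,dy=+5->D; (1,7):dx=-4,dy=-7->C; (1,8):dx=-2,dy=+6->D; (1,9):dx=-5,dy=-9->C
  (1,10):dx=-1,dy=-2->C; (2,3):dx=+1,dy=-6->D; (2,4):dx=+3,dy=+6->C; (2,5):dx=+10,dy=-9->D
  (2,6):dx=+6,dy=+2->C; (2,7):dx=+5,dy=-10->D; (2,8):dx=+7,dy=+3->C; (2,9):dx=+4,dy=-12->D
  (2,10):dx=+8,dy=-5->D; (3,4):dx=+2,dy=+12->C; (3,5):dx=+9,dy=-3->D; (3,6):dx=+5,dy=+8->C
  (3,7):dx=+4,dy=-4->D; (3,8):dx=+6,dy=+9->C; (3,9):dx=+3,dy=-6->D; (3,10):dx=+7,dy=+1->C
  (4,5):dx=+7,dy=-15->D; (4,6):dx=+3,dy=-4->D; (4,7):dx=+2,dy=-16->D; (4,8):dx=+4,dy=-3->D
  (4,9):dx=+1,dy=-18->D; (4,10):dx=+5,dy=-11->D; (5,6):dx=-4,dy=+11->D; (5,7):dx=-5,dy=-1->C
  (5,8):dx=-3,dy=+12->D; (5,9):dx=-6,dy=-3->C; (5,10):dx=-2,dy=+4->D; (6,7):dx=-1,dy=-12->C
  (6,8):dx=+1,dy=+1->C; (6,9):dx=-2,dy=-14->C; (6,10):dx=+2,dy=-7->D; (7,8):dx=+2,dy=+13->C
  (7,9):dx=-1,dy=-2->C; (7,10):dx=+3,dy=+5->C; (8,9):dx=-3,dy=-15->C; (8,10):dx=+1,dy=-8->D
  (9,10):dx=+4,dy=+7->C
Step 2: C = 21, D = 24, total pairs = 45.
Step 3: tau = (C - D)/(n(n-1)/2) = (21 - 24)/45 = -0.066667.
Step 4: Exact two-sided p-value (enumerate n! = 3628800 permutations of y under H0): p = 0.861801.
Step 5: alpha = 0.05. fail to reject H0.

tau_b = -0.0667 (C=21, D=24), p = 0.861801, fail to reject H0.


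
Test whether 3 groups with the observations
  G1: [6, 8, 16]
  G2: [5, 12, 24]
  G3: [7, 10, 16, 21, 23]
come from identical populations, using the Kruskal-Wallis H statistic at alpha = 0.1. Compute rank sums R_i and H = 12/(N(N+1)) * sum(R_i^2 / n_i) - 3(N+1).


Step 1: Combine all N = 11 observations and assign midranks.
sorted (value, group, rank): (5,G2,1), (6,G1,2), (7,G3,3), (8,G1,4), (10,G3,5), (12,G2,6), (16,G1,7.5), (16,G3,7.5), (21,G3,9), (23,G3,10), (24,G2,11)
Step 2: Sum ranks within each group.
R_1 = 13.5 (n_1 = 3)
R_2 = 18 (n_2 = 3)
R_3 = 34.5 (n_3 = 5)
Step 3: H = 12/(N(N+1)) * sum(R_i^2/n_i) - 3(N+1)
     = 12/(11*12) * (13.5^2/3 + 18^2/3 + 34.5^2/5) - 3*12
     = 0.090909 * 406.8 - 36
     = 0.981818.
Step 4: Ties present; correction factor C = 1 - 6/(11^3 - 11) = 0.995455. Corrected H = 0.981818 / 0.995455 = 0.986301.
Step 5: Under H0, H ~ chi^2(2); p-value = 0.610699.
Step 6: alpha = 0.1. fail to reject H0.

H = 0.9863, df = 2, p = 0.610699, fail to reject H0.


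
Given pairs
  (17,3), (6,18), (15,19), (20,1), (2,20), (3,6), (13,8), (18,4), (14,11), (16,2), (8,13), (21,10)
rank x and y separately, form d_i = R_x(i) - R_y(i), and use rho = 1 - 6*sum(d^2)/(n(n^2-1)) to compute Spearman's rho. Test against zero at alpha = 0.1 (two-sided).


Step 1: Rank x and y separately (midranks; no ties here).
rank(x): 17->9, 6->3, 15->7, 20->11, 2->1, 3->2, 13->5, 18->10, 14->6, 16->8, 8->4, 21->12
rank(y): 3->3, 18->10, 19->11, 1->1, 20->12, 6->5, 8->6, 4->4, 11->8, 2->2, 13->9, 10->7
Step 2: d_i = R_x(i) - R_y(i); compute d_i^2.
  (9-3)^2=36, (3-10)^2=49, (7-11)^2=16, (11-1)^2=100, (1-12)^2=121, (2-5)^2=9, (5-6)^2=1, (10-4)^2=36, (6-8)^2=4, (8-2)^2=36, (4-9)^2=25, (12-7)^2=25
sum(d^2) = 458.
Step 3: rho = 1 - 6*458 / (12*(12^2 - 1)) = 1 - 2748/1716 = -0.601399.
Step 4: Under H0, t = rho * sqrt((n-2)/(1-rho^2)) = -2.3804 ~ t(10).
Step 5: Two-sided p-value from the t-distribution with 10 df = 0.038588.
Step 6: alpha = 0.1. reject H0.

rho = -0.6014, p = 0.038588, reject H0 at alpha = 0.1.


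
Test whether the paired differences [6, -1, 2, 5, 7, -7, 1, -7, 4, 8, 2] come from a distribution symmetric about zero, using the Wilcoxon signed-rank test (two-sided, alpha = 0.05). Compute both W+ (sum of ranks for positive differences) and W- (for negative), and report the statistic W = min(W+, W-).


Step 1: Drop any zero differences (none here) and take |d_i|.
|d| = [6, 1, 2, 5, 7, 7, 1, 7, 4, 8, 2]
Step 2: Midrank |d_i| (ties get averaged ranks).
ranks: |6|->7, |1|->1.5, |2|->3.5, |5|->6, |7|->9, |7|->9, |1|->1.5, |7|->9, |4|->5, |8|->11, |2|->3.5
Step 3: Attach original signs; sum ranks with positive sign and with negative sign.
W+ = 7 + 3.5 + 6 + 9 + 1.5 + 5 + 11 + 3.5 = 46.5
W- = 1.5 + 9 + 9 = 19.5
(Check: W+ + W- = 66 should equal n(n+1)/2 = 66.)
Step 4: Test statistic W = min(W+, W-) = 19.5.
Step 5: Ties in |d|, so use the tie-corrected normal approximation.
        E[W] = n(n+1)/4 = 11*12/4 = 33.
        Tie groups: |d|=1 (t=2), |d|=2 (t=2), |d|=7 (t=3); sum(t^3 - t) = 36.
        Var[W] = n(n+1)(2n+1)/24 - sum(t^3-t)/48 = 3036/24 - 36/48 = 125.75.
        z = (W - E[W]) / sqrt(Var[W]) = (19.5 - 33) / 11.2138 = -1.2039.
        Two-sided p = 2*Phi(z) = 0.228640.
Step 6: alpha = 0.05. fail to reject H0.

W+ = 46.5, W- = 19.5, W = min = 19.5, p = 0.228640, fail to reject H0.


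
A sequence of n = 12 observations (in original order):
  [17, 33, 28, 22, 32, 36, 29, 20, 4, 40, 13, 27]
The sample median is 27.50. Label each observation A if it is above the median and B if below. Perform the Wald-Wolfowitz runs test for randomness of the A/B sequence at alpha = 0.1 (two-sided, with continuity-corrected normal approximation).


Step 1: Compute median = 27.50; label A = above, B = below.
Labels in order: BAABAAABBABB  (n_A = 6, n_B = 6)
Step 2: Count runs R = 7.
Step 3: Under H0 (random ordering), E[R] = 2*n_A*n_B/(n_A+n_B) + 1 = 2*6*6/12 + 1 = 7.0000.
        Var[R] = 2*n_A*n_B*(2*n_A*n_B - n_A - n_B) / ((n_A+n_B)^2 * (n_A+n_B-1)) = 4320/1584 = 2.7273.
        SD[R] = 1.6514.
Step 4: R = E[R], so z = 0 with no continuity correction.
Step 5: Two-sided p-value via normal approximation = 2*(1 - Phi(|z|)) = 1.000000.
Step 6: alpha = 0.1. fail to reject H0.

R = 7, z = 0.0000, p = 1.000000, fail to reject H0.


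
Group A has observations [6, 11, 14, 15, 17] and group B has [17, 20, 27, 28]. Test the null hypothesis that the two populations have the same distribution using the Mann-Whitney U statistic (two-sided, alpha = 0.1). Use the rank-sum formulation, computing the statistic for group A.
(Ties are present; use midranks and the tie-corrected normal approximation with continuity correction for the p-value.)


Step 1: Combine and sort all 9 observations; assign midranks.
sorted (value, group): (6,X), (11,X), (14,X), (15,X), (17,X), (17,Y), (20,Y), (27,Y), (28,Y)
ranks: 6->1, 11->2, 14->3, 15->4, 17->5.5, 17->5.5, 20->7, 27->8, 28->9
Step 2: Rank sum for X: R1 = 1 + 2 + 3 + 4 + 5.5 = 15.5.
Step 3: U_X = R1 - n1(n1+1)/2 = 15.5 - 5*6/2 = 15.5 - 15 = 0.5.
       U_Y = n1*n2 - U_X = 20 - 0.5 = 19.5.
Step 4: Ties are present, so use the tie-corrected normal approximation (with continuity correction) for the p-value.
Step 5: p-value = 0.026844; compare to alpha = 0.1. reject H0.

U_X = 0.5, p = 0.026844, reject H0 at alpha = 0.1.


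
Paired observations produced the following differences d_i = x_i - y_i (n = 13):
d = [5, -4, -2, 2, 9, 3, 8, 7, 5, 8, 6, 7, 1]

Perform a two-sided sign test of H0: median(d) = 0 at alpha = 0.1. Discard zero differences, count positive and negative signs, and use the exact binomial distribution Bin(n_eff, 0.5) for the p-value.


Step 1: Discard zero differences. Original n = 13; n_eff = number of nonzero differences = 13.
Nonzero differences (with sign): +5, -4, -2, +2, +9, +3, +8, +7, +5, +8, +6, +7, +1
Step 2: Count signs: positive = 11, negative = 2.
Step 3: Under H0: P(positive) = 0.5, so the number of positives S ~ Bin(13, 0.5).
Step 4: Two-sided exact p-value = sum of Bin(13,0.5) probabilities at or below the observed probability = 0.022461.
Step 5: alpha = 0.1. reject H0.

n_eff = 13, pos = 11, neg = 2, p = 0.022461, reject H0.


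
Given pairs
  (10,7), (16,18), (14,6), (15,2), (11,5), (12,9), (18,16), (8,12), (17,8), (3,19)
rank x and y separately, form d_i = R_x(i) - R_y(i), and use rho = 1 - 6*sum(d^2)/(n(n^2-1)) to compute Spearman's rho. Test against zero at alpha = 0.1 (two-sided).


Step 1: Rank x and y separately (midranks; no ties here).
rank(x): 10->3, 16->8, 14->6, 15->7, 11->4, 12->5, 18->10, 8->2, 17->9, 3->1
rank(y): 7->4, 18->9, 6->3, 2->1, 5->2, 9->6, 16->8, 12->7, 8->5, 19->10
Step 2: d_i = R_x(i) - R_y(i); compute d_i^2.
  (3-4)^2=1, (8-9)^2=1, (6-3)^2=9, (7-1)^2=36, (4-2)^2=4, (5-6)^2=1, (10-8)^2=4, (2-7)^2=25, (9-5)^2=16, (1-10)^2=81
sum(d^2) = 178.
Step 3: rho = 1 - 6*178 / (10*(10^2 - 1)) = 1 - 1068/990 = -0.078788.
Step 4: Under H0, t = rho * sqrt((n-2)/(1-rho^2)) = -0.2235 ~ t(8).
Step 5: Two-sided p-value from the t-distribution with 8 df = 0.828717.
Step 6: alpha = 0.1. fail to reject H0.

rho = -0.0788, p = 0.828717, fail to reject H0 at alpha = 0.1.


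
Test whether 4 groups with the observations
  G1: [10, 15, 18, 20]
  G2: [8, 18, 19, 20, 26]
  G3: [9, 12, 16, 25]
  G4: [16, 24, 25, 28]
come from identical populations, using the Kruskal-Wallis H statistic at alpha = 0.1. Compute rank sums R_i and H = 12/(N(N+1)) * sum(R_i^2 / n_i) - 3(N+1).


Step 1: Combine all N = 17 observations and assign midranks.
sorted (value, group, rank): (8,G2,1), (9,G3,2), (10,G1,3), (12,G3,4), (15,G1,5), (16,G3,6.5), (16,G4,6.5), (18,G1,8.5), (18,G2,8.5), (19,G2,10), (20,G1,11.5), (20,G2,11.5), (24,G4,13), (25,G3,14.5), (25,G4,14.5), (26,G2,16), (28,G4,17)
Step 2: Sum ranks within each group.
R_1 = 28 (n_1 = 4)
R_2 = 47 (n_2 = 5)
R_3 = 27 (n_3 = 4)
R_4 = 51 (n_4 = 4)
Step 3: H = 12/(N(N+1)) * sum(R_i^2/n_i) - 3(N+1)
     = 12/(17*18) * (28^2/4 + 47^2/5 + 27^2/4 + 51^2/4) - 3*18
     = 0.039216 * 1470.3 - 54
     = 3.658824.
Step 4: Ties present; correction factor C = 1 - 24/(17^3 - 17) = 0.995098. Corrected H = 3.658824 / 0.995098 = 3.676847.
Step 5: Under H0, H ~ chi^2(3); p-value = 0.298539.
Step 6: alpha = 0.1. fail to reject H0.

H = 3.6768, df = 3, p = 0.298539, fail to reject H0.


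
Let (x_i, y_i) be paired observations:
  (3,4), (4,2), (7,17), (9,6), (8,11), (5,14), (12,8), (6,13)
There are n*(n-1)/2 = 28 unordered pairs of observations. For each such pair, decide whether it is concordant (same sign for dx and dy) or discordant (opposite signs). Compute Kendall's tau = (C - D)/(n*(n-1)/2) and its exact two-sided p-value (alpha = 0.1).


Step 1: Enumerate the 28 unordered pairs (i,j) with i<j and classify each by sign(x_j-x_i) * sign(y_j-y_i).
  (1,2):dx=+1,dy=-2->D; (1,3):dx=+4,dy=+13->C; (1,4):dx=+6,dy=+2->C; (1,5):dx=+5,dy=+7->C
  (1,6):dx=+2,dy=+10->C; (1,7):dx=+9,dy=+4->C; (1,8):dx=+3,dy=+9->C; (2,3):dx=+3,dy=+15->C
  (2,4):dx=+5,dy=+4->C; (2,5):dx=+4,dy=+9->C; (2,6):dx=+1,dy=+12->C; (2,7):dx=+8,dy=+6->C
  (2,8):dx=+2,dy=+11->C; (3,4):dx=+2,dy=-11->D; (3,5):dx=+1,dy=-6->D; (3,6):dx=-2,dy=-3->C
  (3,7):dx=+5,dy=-9->D; (3,8):dx=-1,dy=-4->C; (4,5):dx=-1,dy=+5->D; (4,6):dx=-4,dy=+8->D
  (4,7):dx=+3,dy=+2->C; (4,8):dx=-3,dy=+7->D; (5,6):dx=-3,dy=+3->D; (5,7):dx=+4,dy=-3->D
  (5,8):dx=-2,dy=+2->D; (6,7):dx=+7,dy=-6->D; (6,8):dx=+1,dy=-1->D; (7,8):dx=-6,dy=+5->D
Step 2: C = 15, D = 13, total pairs = 28.
Step 3: tau = (C - D)/(n(n-1)/2) = (15 - 13)/28 = 0.071429.
Step 4: Exact two-sided p-value (enumerate n! = 40320 permutations of y under H0): p = 0.904861.
Step 5: alpha = 0.1. fail to reject H0.

tau_b = 0.0714 (C=15, D=13), p = 0.904861, fail to reject H0.


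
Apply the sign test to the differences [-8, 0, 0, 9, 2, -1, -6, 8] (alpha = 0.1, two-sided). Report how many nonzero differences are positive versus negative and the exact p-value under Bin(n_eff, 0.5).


Step 1: Discard zero differences. Original n = 8; n_eff = number of nonzero differences = 6.
Nonzero differences (with sign): -8, +9, +2, -1, -6, +8
Step 2: Count signs: positive = 3, negative = 3.
Step 3: Under H0: P(positive) = 0.5, so the number of positives S ~ Bin(6, 0.5).
Step 4: Two-sided exact p-value = sum of Bin(6,0.5) probabilities at or below the observed probability = 1.000000.
Step 5: alpha = 0.1. fail to reject H0.

n_eff = 6, pos = 3, neg = 3, p = 1.000000, fail to reject H0.


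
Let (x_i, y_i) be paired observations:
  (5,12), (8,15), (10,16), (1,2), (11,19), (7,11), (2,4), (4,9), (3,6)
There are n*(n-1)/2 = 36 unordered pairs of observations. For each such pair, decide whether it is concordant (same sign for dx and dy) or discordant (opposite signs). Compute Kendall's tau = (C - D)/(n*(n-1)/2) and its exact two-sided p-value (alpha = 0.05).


Step 1: Enumerate the 36 unordered pairs (i,j) with i<j and classify each by sign(x_j-x_i) * sign(y_j-y_i).
  (1,2):dx=+3,dy=+3->C; (1,3):dx=+5,dy=+4->C; (1,4):dx=-4,dy=-10->C; (1,5):dx=+6,dy=+7->C
  (1,6):dx=+2,dy=-1->D; (1,7):dx=-3,dy=-8->C; (1,8):dx=-1,dy=-3->C; (1,9):dx=-2,dy=-6->C
  (2,3):dx=+2,dy=+1->C; (2,4):dx=-7,dy=-13->C; (2,5):dx=+3,dy=+4->C; (2,6):dx=-1,dy=-4->C
  (2,7):dx=-6,dy=-11->C; (2,8):dx=-4,dy=-6->C; (2,9):dx=-5,dy=-9->C; (3,4):dx=-9,dy=-14->C
  (3,5):dx=+1,dy=+3->C; (3,6):dx=-3,dy=-5->C; (3,7):dx=-8,dy=-12->C; (3,8):dx=-6,dy=-7->C
  (3,9):dx=-7,dy=-10->C; (4,5):dx=+10,dy=+17->C; (4,6):dx=+6,dy=+9->C; (4,7):dx=+1,dy=+2->C
  (4,8):dx=+3,dy=+7->C; (4,9):dx=+2,dy=+4->C; (5,6):dx=-4,dy=-8->C; (5,7):dx=-9,dy=-15->C
  (5,8):dx=-7,dy=-10->C; (5,9):dx=-8,dy=-13->C; (6,7):dx=-5,dy=-7->C; (6,8):dx=-3,dy=-2->C
  (6,9):dx=-4,dy=-5->C; (7,8):dx=+2,dy=+5->C; (7,9):dx=+1,dy=+2->C; (8,9):dx=-1,dy=-3->C
Step 2: C = 35, D = 1, total pairs = 36.
Step 3: tau = (C - D)/(n(n-1)/2) = (35 - 1)/36 = 0.944444.
Step 4: Exact two-sided p-value (enumerate n! = 362880 permutations of y under H0): p = 0.000050.
Step 5: alpha = 0.05. reject H0.

tau_b = 0.9444 (C=35, D=1), p = 0.000050, reject H0.


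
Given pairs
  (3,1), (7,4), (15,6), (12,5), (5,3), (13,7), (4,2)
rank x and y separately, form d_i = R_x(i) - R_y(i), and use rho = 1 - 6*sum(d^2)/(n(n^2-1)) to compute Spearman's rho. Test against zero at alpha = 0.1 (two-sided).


Step 1: Rank x and y separately (midranks; no ties here).
rank(x): 3->1, 7->4, 15->7, 12->5, 5->3, 13->6, 4->2
rank(y): 1->1, 4->4, 6->6, 5->5, 3->3, 7->7, 2->2
Step 2: d_i = R_x(i) - R_y(i); compute d_i^2.
  (1-1)^2=0, (4-4)^2=0, (7-6)^2=1, (5-5)^2=0, (3-3)^2=0, (6-7)^2=1, (2-2)^2=0
sum(d^2) = 2.
Step 3: rho = 1 - 6*2 / (7*(7^2 - 1)) = 1 - 12/336 = 0.964286.
Step 4: Under H0, t = rho * sqrt((n-2)/(1-rho^2)) = 8.1408 ~ t(5).
Step 5: Two-sided p-value from the t-distribution with 5 df = 0.000454.
Step 6: alpha = 0.1. reject H0.

rho = 0.9643, p = 0.000454, reject H0 at alpha = 0.1.


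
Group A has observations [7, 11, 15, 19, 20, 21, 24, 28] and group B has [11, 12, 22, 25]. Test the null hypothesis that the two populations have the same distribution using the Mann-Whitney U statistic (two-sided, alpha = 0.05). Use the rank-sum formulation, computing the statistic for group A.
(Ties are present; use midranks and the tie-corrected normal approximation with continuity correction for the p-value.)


Step 1: Combine and sort all 12 observations; assign midranks.
sorted (value, group): (7,X), (11,X), (11,Y), (12,Y), (15,X), (19,X), (20,X), (21,X), (22,Y), (24,X), (25,Y), (28,X)
ranks: 7->1, 11->2.5, 11->2.5, 12->4, 15->5, 19->6, 20->7, 21->8, 22->9, 24->10, 25->11, 28->12
Step 2: Rank sum for X: R1 = 1 + 2.5 + 5 + 6 + 7 + 8 + 10 + 12 = 51.5.
Step 3: U_X = R1 - n1(n1+1)/2 = 51.5 - 8*9/2 = 51.5 - 36 = 15.5.
       U_Y = n1*n2 - U_X = 32 - 15.5 = 16.5.
Step 4: Ties are present, so use the tie-corrected normal approximation (with continuity correction) for the p-value.
Step 5: p-value = 1.000000; compare to alpha = 0.05. fail to reject H0.

U_X = 15.5, p = 1.000000, fail to reject H0 at alpha = 0.05.


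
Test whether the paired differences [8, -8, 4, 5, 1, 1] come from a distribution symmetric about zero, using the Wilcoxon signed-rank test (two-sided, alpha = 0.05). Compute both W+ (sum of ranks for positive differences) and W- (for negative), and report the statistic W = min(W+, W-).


Step 1: Drop any zero differences (none here) and take |d_i|.
|d| = [8, 8, 4, 5, 1, 1]
Step 2: Midrank |d_i| (ties get averaged ranks).
ranks: |8|->5.5, |8|->5.5, |4|->3, |5|->4, |1|->1.5, |1|->1.5
Step 3: Attach original signs; sum ranks with positive sign and with negative sign.
W+ = 5.5 + 3 + 4 + 1.5 + 1.5 = 15.5
W- = 5.5 = 5.5
(Check: W+ + W- = 21 should equal n(n+1)/2 = 21.)
Step 4: Test statistic W = min(W+, W-) = 5.5.
Step 5: Ties in |d|, so use the tie-corrected normal approximation.
        E[W] = n(n+1)/4 = 6*7/4 = 10.5.
        Tie groups: |d|=1 (t=2), |d|=8 (t=2); sum(t^3 - t) = 12.
        Var[W] = n(n+1)(2n+1)/24 - sum(t^3-t)/48 = 546/24 - 12/48 = 22.5.
        z = (W - E[W]) / sqrt(Var[W]) = (5.5 - 10.5) / 4.7434 = -1.0541.
        Two-sided p = 2*Phi(z) = 0.291841.
Step 6: alpha = 0.05. fail to reject H0.

W+ = 15.5, W- = 5.5, W = min = 5.5, p = 0.291841, fail to reject H0.


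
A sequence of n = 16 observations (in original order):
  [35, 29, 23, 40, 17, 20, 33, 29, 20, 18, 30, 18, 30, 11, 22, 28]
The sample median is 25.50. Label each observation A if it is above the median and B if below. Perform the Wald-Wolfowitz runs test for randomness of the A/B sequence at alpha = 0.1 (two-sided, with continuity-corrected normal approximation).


Step 1: Compute median = 25.50; label A = above, B = below.
Labels in order: AABABBAABBABABBA  (n_A = 8, n_B = 8)
Step 2: Count runs R = 11.
Step 3: Under H0 (random ordering), E[R] = 2*n_A*n_B/(n_A+n_B) + 1 = 2*8*8/16 + 1 = 9.0000.
        Var[R] = 2*n_A*n_B*(2*n_A*n_B - n_A - n_B) / ((n_A+n_B)^2 * (n_A+n_B-1)) = 14336/3840 = 3.7333.
        SD[R] = 1.9322.
Step 4: Continuity-corrected z = (R - 0.5 - E[R]) / SD[R] = (11 - 0.5 - 9.0000) / 1.9322 = 0.7763.
Step 5: Two-sided p-value via normal approximation = 2*(1 - Phi(|z|)) = 0.437558.
Step 6: alpha = 0.1. fail to reject H0.

R = 11, z = 0.7763, p = 0.437558, fail to reject H0.


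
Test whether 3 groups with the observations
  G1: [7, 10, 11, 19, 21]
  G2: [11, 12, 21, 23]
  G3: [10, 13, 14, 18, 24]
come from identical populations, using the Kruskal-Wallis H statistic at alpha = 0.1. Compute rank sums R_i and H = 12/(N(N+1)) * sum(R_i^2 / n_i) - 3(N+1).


Step 1: Combine all N = 14 observations and assign midranks.
sorted (value, group, rank): (7,G1,1), (10,G1,2.5), (10,G3,2.5), (11,G1,4.5), (11,G2,4.5), (12,G2,6), (13,G3,7), (14,G3,8), (18,G3,9), (19,G1,10), (21,G1,11.5), (21,G2,11.5), (23,G2,13), (24,G3,14)
Step 2: Sum ranks within each group.
R_1 = 29.5 (n_1 = 5)
R_2 = 35 (n_2 = 4)
R_3 = 40.5 (n_3 = 5)
Step 3: H = 12/(N(N+1)) * sum(R_i^2/n_i) - 3(N+1)
     = 12/(14*15) * (29.5^2/5 + 35^2/4 + 40.5^2/5) - 3*15
     = 0.057143 * 808.35 - 45
     = 1.191429.
Step 4: Ties present; correction factor C = 1 - 18/(14^3 - 14) = 0.993407. Corrected H = 1.191429 / 0.993407 = 1.199336.
Step 5: Under H0, H ~ chi^2(2); p-value = 0.548994.
Step 6: alpha = 0.1. fail to reject H0.

H = 1.1993, df = 2, p = 0.548994, fail to reject H0.


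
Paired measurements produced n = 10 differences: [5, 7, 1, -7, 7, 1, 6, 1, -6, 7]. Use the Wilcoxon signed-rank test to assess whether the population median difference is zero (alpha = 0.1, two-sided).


Step 1: Drop any zero differences (none here) and take |d_i|.
|d| = [5, 7, 1, 7, 7, 1, 6, 1, 6, 7]
Step 2: Midrank |d_i| (ties get averaged ranks).
ranks: |5|->4, |7|->8.5, |1|->2, |7|->8.5, |7|->8.5, |1|->2, |6|->5.5, |1|->2, |6|->5.5, |7|->8.5
Step 3: Attach original signs; sum ranks with positive sign and with negative sign.
W+ = 4 + 8.5 + 2 + 8.5 + 2 + 5.5 + 2 + 8.5 = 41
W- = 8.5 + 5.5 = 14
(Check: W+ + W- = 55 should equal n(n+1)/2 = 55.)
Step 4: Test statistic W = min(W+, W-) = 14.
Step 5: Ties in |d|, so use the tie-corrected normal approximation.
        E[W] = n(n+1)/4 = 10*11/4 = 27.5.
        Tie groups: |d|=1 (t=3), |d|=6 (t=2), |d|=7 (t=4); sum(t^3 - t) = 90.
        Var[W] = n(n+1)(2n+1)/24 - sum(t^3-t)/48 = 2310/24 - 90/48 = 94.375.
        z = (W - E[W]) / sqrt(Var[W]) = (14 - 27.5) / 9.7147 = -1.3896.
        Two-sided p = 2*Phi(z) = 0.164635.
Step 6: alpha = 0.1. fail to reject H0.

W+ = 41, W- = 14, W = min = 14, p = 0.164635, fail to reject H0.


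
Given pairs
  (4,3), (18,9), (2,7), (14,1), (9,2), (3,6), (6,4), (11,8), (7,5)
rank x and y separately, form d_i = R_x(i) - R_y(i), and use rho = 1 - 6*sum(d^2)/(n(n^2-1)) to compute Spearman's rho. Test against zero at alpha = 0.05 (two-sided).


Step 1: Rank x and y separately (midranks; no ties here).
rank(x): 4->3, 18->9, 2->1, 14->8, 9->6, 3->2, 6->4, 11->7, 7->5
rank(y): 3->3, 9->9, 7->7, 1->1, 2->2, 6->6, 4->4, 8->8, 5->5
Step 2: d_i = R_x(i) - R_y(i); compute d_i^2.
  (3-3)^2=0, (9-9)^2=0, (1-7)^2=36, (8-1)^2=49, (6-2)^2=16, (2-6)^2=16, (4-4)^2=0, (7-8)^2=1, (5-5)^2=0
sum(d^2) = 118.
Step 3: rho = 1 - 6*118 / (9*(9^2 - 1)) = 1 - 708/720 = 0.016667.
Step 4: Under H0, t = rho * sqrt((n-2)/(1-rho^2)) = 0.0441 ~ t(7).
Step 5: Two-sided p-value from the t-distribution with 7 df = 0.966055.
Step 6: alpha = 0.05. fail to reject H0.

rho = 0.0167, p = 0.966055, fail to reject H0 at alpha = 0.05.


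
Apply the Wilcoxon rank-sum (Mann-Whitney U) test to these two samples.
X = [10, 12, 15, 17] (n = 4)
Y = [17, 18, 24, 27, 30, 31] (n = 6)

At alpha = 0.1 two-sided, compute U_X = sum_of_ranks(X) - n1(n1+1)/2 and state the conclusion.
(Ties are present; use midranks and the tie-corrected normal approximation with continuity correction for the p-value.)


Step 1: Combine and sort all 10 observations; assign midranks.
sorted (value, group): (10,X), (12,X), (15,X), (17,X), (17,Y), (18,Y), (24,Y), (27,Y), (30,Y), (31,Y)
ranks: 10->1, 12->2, 15->3, 17->4.5, 17->4.5, 18->6, 24->7, 27->8, 30->9, 31->10
Step 2: Rank sum for X: R1 = 1 + 2 + 3 + 4.5 = 10.5.
Step 3: U_X = R1 - n1(n1+1)/2 = 10.5 - 4*5/2 = 10.5 - 10 = 0.5.
       U_Y = n1*n2 - U_X = 24 - 0.5 = 23.5.
Step 4: Ties are present, so use the tie-corrected normal approximation (with continuity correction) for the p-value.
Step 5: p-value = 0.018655; compare to alpha = 0.1. reject H0.

U_X = 0.5, p = 0.018655, reject H0 at alpha = 0.1.
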